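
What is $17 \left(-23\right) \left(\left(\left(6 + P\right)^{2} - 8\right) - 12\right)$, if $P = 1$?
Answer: $-11339$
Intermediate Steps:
$17 \left(-23\right) \left(\left(\left(6 + P\right)^{2} - 8\right) - 12\right) = 17 \left(-23\right) \left(\left(\left(6 + 1\right)^{2} - 8\right) - 12\right) = - 391 \left(\left(7^{2} - 8\right) - 12\right) = - 391 \left(\left(49 - 8\right) - 12\right) = - 391 \left(41 - 12\right) = \left(-391\right) 29 = -11339$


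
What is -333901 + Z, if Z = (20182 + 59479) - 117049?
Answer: -371289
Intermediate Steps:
Z = -37388 (Z = 79661 - 117049 = -37388)
-333901 + Z = -333901 - 37388 = -371289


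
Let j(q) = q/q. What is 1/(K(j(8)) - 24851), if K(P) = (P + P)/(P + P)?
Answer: -1/24850 ≈ -4.0241e-5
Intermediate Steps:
j(q) = 1
K(P) = 1 (K(P) = (2*P)/((2*P)) = (2*P)*(1/(2*P)) = 1)
1/(K(j(8)) - 24851) = 1/(1 - 24851) = 1/(-24850) = -1/24850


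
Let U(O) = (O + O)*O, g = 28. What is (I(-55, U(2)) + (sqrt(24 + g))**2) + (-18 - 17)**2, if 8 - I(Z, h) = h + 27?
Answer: 1250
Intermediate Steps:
U(O) = 2*O**2 (U(O) = (2*O)*O = 2*O**2)
I(Z, h) = -19 - h (I(Z, h) = 8 - (h + 27) = 8 - (27 + h) = 8 + (-27 - h) = -19 - h)
(I(-55, U(2)) + (sqrt(24 + g))**2) + (-18 - 17)**2 = ((-19 - 2*2**2) + (sqrt(24 + 28))**2) + (-18 - 17)**2 = ((-19 - 2*4) + (sqrt(52))**2) + (-35)**2 = ((-19 - 1*8) + (2*sqrt(13))**2) + 1225 = ((-19 - 8) + 52) + 1225 = (-27 + 52) + 1225 = 25 + 1225 = 1250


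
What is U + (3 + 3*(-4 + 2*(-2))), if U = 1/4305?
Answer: -90404/4305 ≈ -21.000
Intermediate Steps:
U = 1/4305 ≈ 0.00023229
U + (3 + 3*(-4 + 2*(-2))) = 1/4305 + (3 + 3*(-4 + 2*(-2))) = 1/4305 + (3 + 3*(-4 - 4)) = 1/4305 + (3 + 3*(-8)) = 1/4305 + (3 - 24) = 1/4305 - 21 = -90404/4305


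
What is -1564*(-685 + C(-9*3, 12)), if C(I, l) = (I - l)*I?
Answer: -575552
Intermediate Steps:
C(I, l) = I*(I - l)
-1564*(-685 + C(-9*3, 12)) = -1564*(-685 + (-9*3)*(-9*3 - 1*12)) = -1564*(-685 - 27*(-27 - 12)) = -1564*(-685 - 27*(-39)) = -1564*(-685 + 1053) = -1564*368 = -575552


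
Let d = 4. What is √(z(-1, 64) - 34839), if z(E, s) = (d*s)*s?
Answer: I*√18455 ≈ 135.85*I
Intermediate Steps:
z(E, s) = 4*s² (z(E, s) = (4*s)*s = 4*s²)
√(z(-1, 64) - 34839) = √(4*64² - 34839) = √(4*4096 - 34839) = √(16384 - 34839) = √(-18455) = I*√18455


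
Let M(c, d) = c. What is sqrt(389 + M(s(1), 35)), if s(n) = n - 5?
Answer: sqrt(385) ≈ 19.621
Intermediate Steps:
s(n) = -5 + n
sqrt(389 + M(s(1), 35)) = sqrt(389 + (-5 + 1)) = sqrt(389 - 4) = sqrt(385)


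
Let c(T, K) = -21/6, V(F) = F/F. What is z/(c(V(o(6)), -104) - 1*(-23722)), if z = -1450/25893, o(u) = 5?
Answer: -2900/1228286241 ≈ -2.3610e-6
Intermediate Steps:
V(F) = 1
c(T, K) = -7/2 (c(T, K) = -21*1/6 = -7/2)
z = -1450/25893 (z = -1450*1/25893 = -1450/25893 ≈ -0.056000)
z/(c(V(o(6)), -104) - 1*(-23722)) = -1450/(25893*(-7/2 - 1*(-23722))) = -1450/(25893*(-7/2 + 23722)) = -1450/(25893*47437/2) = -1450/25893*2/47437 = -2900/1228286241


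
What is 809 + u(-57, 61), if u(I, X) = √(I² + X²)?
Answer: 809 + √6970 ≈ 892.49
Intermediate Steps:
809 + u(-57, 61) = 809 + √((-57)² + 61²) = 809 + √(3249 + 3721) = 809 + √6970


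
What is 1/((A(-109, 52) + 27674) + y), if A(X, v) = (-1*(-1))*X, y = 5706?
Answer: 1/33271 ≈ 3.0056e-5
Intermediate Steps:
A(X, v) = X (A(X, v) = 1*X = X)
1/((A(-109, 52) + 27674) + y) = 1/((-109 + 27674) + 5706) = 1/(27565 + 5706) = 1/33271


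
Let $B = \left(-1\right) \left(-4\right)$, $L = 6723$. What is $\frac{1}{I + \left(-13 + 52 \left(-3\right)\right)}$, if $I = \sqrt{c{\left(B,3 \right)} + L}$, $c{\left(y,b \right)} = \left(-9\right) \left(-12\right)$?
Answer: $- \frac{169}{21730} - \frac{3 \sqrt{759}}{21730} \approx -0.011581$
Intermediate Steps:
$B = 4$
$c{\left(y,b \right)} = 108$
$I = 3 \sqrt{759}$ ($I = \sqrt{108 + 6723} = \sqrt{6831} = 3 \sqrt{759} \approx 82.65$)
$\frac{1}{I + \left(-13 + 52 \left(-3\right)\right)} = \frac{1}{3 \sqrt{759} + \left(-13 + 52 \left(-3\right)\right)} = \frac{1}{3 \sqrt{759} - 169} = \frac{1}{-169 + 3 \sqrt{759}}$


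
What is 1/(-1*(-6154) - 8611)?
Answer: -1/2457 ≈ -0.00040700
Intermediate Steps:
1/(-1*(-6154) - 8611) = 1/(6154 - 8611) = 1/(-2457) = -1/2457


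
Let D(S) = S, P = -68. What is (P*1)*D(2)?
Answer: -136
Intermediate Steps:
(P*1)*D(2) = -68*1*2 = -68*2 = -136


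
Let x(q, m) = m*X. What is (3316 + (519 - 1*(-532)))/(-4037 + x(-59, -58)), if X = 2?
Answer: -4367/4153 ≈ -1.0515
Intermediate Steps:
x(q, m) = 2*m (x(q, m) = m*2 = 2*m)
(3316 + (519 - 1*(-532)))/(-4037 + x(-59, -58)) = (3316 + (519 - 1*(-532)))/(-4037 + 2*(-58)) = (3316 + (519 + 532))/(-4037 - 116) = (3316 + 1051)/(-4153) = 4367*(-1/4153) = -4367/4153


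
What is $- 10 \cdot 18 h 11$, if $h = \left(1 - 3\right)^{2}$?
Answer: $-7920$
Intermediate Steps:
$h = 4$ ($h = \left(-2\right)^{2} = 4$)
$- 10 \cdot 18 h 11 = - 10 \cdot 18 \cdot 4 \cdot 11 = \left(-10\right) 72 \cdot 11 = \left(-720\right) 11 = -7920$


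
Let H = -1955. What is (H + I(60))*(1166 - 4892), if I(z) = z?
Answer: 7060770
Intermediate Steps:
(H + I(60))*(1166 - 4892) = (-1955 + 60)*(1166 - 4892) = -1895*(-3726) = 7060770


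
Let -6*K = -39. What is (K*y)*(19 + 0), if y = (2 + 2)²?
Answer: 1976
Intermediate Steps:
K = 13/2 (K = -⅙*(-39) = 13/2 ≈ 6.5000)
y = 16 (y = 4² = 16)
(K*y)*(19 + 0) = ((13/2)*16)*(19 + 0) = 104*19 = 1976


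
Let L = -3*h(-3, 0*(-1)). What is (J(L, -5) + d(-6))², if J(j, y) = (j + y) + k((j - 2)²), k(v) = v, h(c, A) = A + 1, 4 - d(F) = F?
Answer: 729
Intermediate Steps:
d(F) = 4 - F
h(c, A) = 1 + A
L = -3 (L = -3*(1 + 0*(-1)) = -3*(1 + 0) = -3*1 = -3)
J(j, y) = j + y + (-2 + j)² (J(j, y) = (j + y) + (j - 2)² = (j + y) + (-2 + j)² = j + y + (-2 + j)²)
(J(L, -5) + d(-6))² = ((-3 - 5 + (-2 - 3)²) + (4 - 1*(-6)))² = ((-3 - 5 + (-5)²) + (4 + 6))² = ((-3 - 5 + 25) + 10)² = (17 + 10)² = 27² = 729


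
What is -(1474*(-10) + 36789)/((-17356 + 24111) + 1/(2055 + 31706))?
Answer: -744396289/228055556 ≈ -3.2641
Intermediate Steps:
-(1474*(-10) + 36789)/((-17356 + 24111) + 1/(2055 + 31706)) = -(-14740 + 36789)/(6755 + 1/33761) = -22049/(6755 + 1/33761) = -22049/228055556/33761 = -22049*33761/228055556 = -1*744396289/228055556 = -744396289/228055556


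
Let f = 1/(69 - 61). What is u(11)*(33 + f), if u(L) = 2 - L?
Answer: -2385/8 ≈ -298.13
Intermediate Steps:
f = ⅛ (f = 1/8 = ⅛ ≈ 0.12500)
u(11)*(33 + f) = (2 - 1*11)*(33 + ⅛) = (2 - 11)*(265/8) = -9*265/8 = -2385/8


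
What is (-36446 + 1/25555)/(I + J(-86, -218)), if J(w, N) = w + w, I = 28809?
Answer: -931377529/731818535 ≈ -1.2727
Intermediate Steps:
J(w, N) = 2*w
(-36446 + 1/25555)/(I + J(-86, -218)) = (-36446 + 1/25555)/(28809 + 2*(-86)) = (-36446 + 1/25555)/(28809 - 172) = -931377529/25555/28637 = -931377529/25555*1/28637 = -931377529/731818535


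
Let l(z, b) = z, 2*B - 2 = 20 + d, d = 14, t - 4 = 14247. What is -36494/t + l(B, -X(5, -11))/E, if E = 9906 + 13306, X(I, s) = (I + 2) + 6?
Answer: -423421105/165397106 ≈ -2.5600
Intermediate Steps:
t = 14251 (t = 4 + 14247 = 14251)
X(I, s) = 8 + I (X(I, s) = (2 + I) + 6 = 8 + I)
B = 18 (B = 1 + (20 + 14)/2 = 1 + (½)*34 = 1 + 17 = 18)
E = 23212
-36494/t + l(B, -X(5, -11))/E = -36494/14251 + 18/23212 = -36494*1/14251 + 18*(1/23212) = -36494/14251 + 9/11606 = -423421105/165397106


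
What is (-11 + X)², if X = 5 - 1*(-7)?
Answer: 1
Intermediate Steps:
X = 12 (X = 5 + 7 = 12)
(-11 + X)² = (-11 + 12)² = 1² = 1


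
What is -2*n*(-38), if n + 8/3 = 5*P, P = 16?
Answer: 17632/3 ≈ 5877.3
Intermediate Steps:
n = 232/3 (n = -8/3 + 5*16 = -8/3 + 80 = 232/3 ≈ 77.333)
-2*n*(-38) = -2*232/3*(-38) = -464/3*(-38) = 17632/3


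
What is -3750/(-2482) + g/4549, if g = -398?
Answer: 8035457/5645309 ≈ 1.4234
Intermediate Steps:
-3750/(-2482) + g/4549 = -3750/(-2482) - 398/4549 = -3750*(-1/2482) - 398*1/4549 = 1875/1241 - 398/4549 = 8035457/5645309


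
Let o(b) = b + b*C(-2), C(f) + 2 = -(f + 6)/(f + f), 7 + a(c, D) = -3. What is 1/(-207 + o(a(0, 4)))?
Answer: -1/207 ≈ -0.0048309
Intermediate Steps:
a(c, D) = -10 (a(c, D) = -7 - 3 = -10)
C(f) = -2 - (6 + f)/(2*f) (C(f) = -2 - (f + 6)/(f + f) = -2 - (6 + f)/(2*f))
o(b) = 0 (o(b) = b + b*(-5/2 - 3/(-2)) = b + b*(-5/2 - 3*(-½)) = b + b*(-5/2 + 3/2) = b + b*(-1) = b - b = 0)
1/(-207 + o(a(0, 4))) = 1/(-207 + 0) = 1/(-207) = -1/207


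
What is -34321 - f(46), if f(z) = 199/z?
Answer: -1578965/46 ≈ -34325.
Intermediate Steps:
-34321 - f(46) = -34321 - 199/46 = -1578965/46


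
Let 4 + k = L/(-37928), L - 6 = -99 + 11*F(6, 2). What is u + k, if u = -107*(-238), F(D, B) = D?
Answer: 965722763/37928 ≈ 25462.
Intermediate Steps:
u = 25466
L = -27 (L = 6 + (-99 + 11*6) = 6 + (-99 + 66) = 6 - 33 = -27)
k = -151685/37928 (k = -4 - 27/(-37928) = -4 - 27*(-1/37928) = -4 + 27/37928 = -151685/37928 ≈ -3.9993)
u + k = 25466 - 151685/37928 = 965722763/37928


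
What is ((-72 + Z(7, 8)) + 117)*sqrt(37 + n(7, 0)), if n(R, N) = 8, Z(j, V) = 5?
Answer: 150*sqrt(5) ≈ 335.41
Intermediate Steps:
((-72 + Z(7, 8)) + 117)*sqrt(37 + n(7, 0)) = ((-72 + 5) + 117)*sqrt(37 + 8) = (-67 + 117)*sqrt(45) = 50*(3*sqrt(5)) = 150*sqrt(5)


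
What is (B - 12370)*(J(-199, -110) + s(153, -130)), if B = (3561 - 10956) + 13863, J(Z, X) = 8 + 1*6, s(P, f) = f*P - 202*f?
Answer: -37678368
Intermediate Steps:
s(P, f) = -202*f + P*f (s(P, f) = P*f - 202*f = -202*f + P*f)
J(Z, X) = 14 (J(Z, X) = 8 + 6 = 14)
B = 6468 (B = -7395 + 13863 = 6468)
(B - 12370)*(J(-199, -110) + s(153, -130)) = (6468 - 12370)*(14 - 130*(-202 + 153)) = -5902*(14 - 130*(-49)) = -5902*(14 + 6370) = -5902*6384 = -37678368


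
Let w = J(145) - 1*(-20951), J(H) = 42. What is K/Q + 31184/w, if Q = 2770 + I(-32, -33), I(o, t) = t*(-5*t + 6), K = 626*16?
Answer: -120674256/60312889 ≈ -2.0008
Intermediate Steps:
K = 10016
I(o, t) = t*(6 - 5*t)
w = 20993 (w = 42 - 1*(-20951) = 42 + 20951 = 20993)
Q = -2873 (Q = 2770 - 33*(6 - 5*(-33)) = 2770 - 33*(6 + 165) = 2770 - 33*171 = 2770 - 5643 = -2873)
K/Q + 31184/w = 10016/(-2873) + 31184/20993 = 10016*(-1/2873) + 31184*(1/20993) = -10016/2873 + 31184/20993 = -120674256/60312889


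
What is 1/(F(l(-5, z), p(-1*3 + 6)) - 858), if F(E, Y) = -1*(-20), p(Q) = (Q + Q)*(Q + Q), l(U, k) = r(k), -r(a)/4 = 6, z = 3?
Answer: -1/838 ≈ -0.0011933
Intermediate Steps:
r(a) = -24 (r(a) = -4*6 = -24)
l(U, k) = -24
p(Q) = 4*Q² (p(Q) = (2*Q)*(2*Q) = 4*Q²)
F(E, Y) = 20
1/(F(l(-5, z), p(-1*3 + 6)) - 858) = 1/(20 - 858) = 1/(-838) = -1/838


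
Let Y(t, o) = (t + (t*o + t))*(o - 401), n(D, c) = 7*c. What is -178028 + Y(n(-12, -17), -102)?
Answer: -6163728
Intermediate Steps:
Y(t, o) = (-401 + o)*(2*t + o*t) (Y(t, o) = (t + (o*t + t))*(-401 + o) = (t + (t + o*t))*(-401 + o) = (2*t + o*t)*(-401 + o) = (-401 + o)*(2*t + o*t))
-178028 + Y(n(-12, -17), -102) = -178028 + (7*(-17))*(-802 + (-102)² - 399*(-102)) = -178028 - 119*(-802 + 10404 + 40698) = -178028 - 119*50300 = -178028 - 5985700 = -6163728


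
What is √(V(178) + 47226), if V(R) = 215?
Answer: √47441 ≈ 217.81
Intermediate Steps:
√(V(178) + 47226) = √(215 + 47226) = √47441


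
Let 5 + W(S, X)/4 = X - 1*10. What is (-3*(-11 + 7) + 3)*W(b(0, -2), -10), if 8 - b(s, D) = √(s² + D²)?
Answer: -1500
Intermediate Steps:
b(s, D) = 8 - √(D² + s²) (b(s, D) = 8 - √(s² + D²) = 8 - √(D² + s²))
W(S, X) = -60 + 4*X (W(S, X) = -20 + 4*(X - 1*10) = -20 + 4*(X - 10) = -20 + 4*(-10 + X) = -20 + (-40 + 4*X) = -60 + 4*X)
(-3*(-11 + 7) + 3)*W(b(0, -2), -10) = (-3*(-11 + 7) + 3)*(-60 + 4*(-10)) = (-3*(-4) + 3)*(-60 - 40) = (12 + 3)*(-100) = 15*(-100) = -1500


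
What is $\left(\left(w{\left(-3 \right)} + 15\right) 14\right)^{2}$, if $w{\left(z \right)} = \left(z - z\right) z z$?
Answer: $44100$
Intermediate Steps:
$w{\left(z \right)} = 0$ ($w{\left(z \right)} = 0 z z = 0 z = 0$)
$\left(\left(w{\left(-3 \right)} + 15\right) 14\right)^{2} = \left(\left(0 + 15\right) 14\right)^{2} = \left(15 \cdot 14\right)^{2} = 210^{2} = 44100$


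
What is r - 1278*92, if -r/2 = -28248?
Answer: -61080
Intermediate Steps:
r = 56496 (r = -2*(-28248) = 56496)
r - 1278*92 = 56496 - 1278*92 = 56496 - 117576 = -61080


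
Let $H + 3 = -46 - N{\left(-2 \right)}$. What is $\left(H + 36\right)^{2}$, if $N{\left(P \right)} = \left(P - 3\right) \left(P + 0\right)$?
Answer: $529$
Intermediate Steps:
$N{\left(P \right)} = P \left(-3 + P\right)$ ($N{\left(P \right)} = \left(-3 + P\right) P = P \left(-3 + P\right)$)
$H = -59$ ($H = -3 - \left(46 - 2 \left(-3 - 2\right)\right) = -3 - \left(46 - -10\right) = -3 - 56 = -59$)
$\left(H + 36\right)^{2} = \left(-59 + 36\right)^{2} = \left(-23\right)^{2} = 529$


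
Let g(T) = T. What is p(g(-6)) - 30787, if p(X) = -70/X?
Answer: -92326/3 ≈ -30775.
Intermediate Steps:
p(g(-6)) - 30787 = -70/(-6) - 30787 = -70*(-⅙) - 30787 = 35/3 - 30787 = -92326/3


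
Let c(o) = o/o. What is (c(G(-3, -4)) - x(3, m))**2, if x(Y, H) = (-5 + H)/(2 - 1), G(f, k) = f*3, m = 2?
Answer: 16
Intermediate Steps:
G(f, k) = 3*f
c(o) = 1
x(Y, H) = -5 + H (x(Y, H) = (-5 + H)/1 = (-5 + H)*1 = -5 + H)
(c(G(-3, -4)) - x(3, m))**2 = (1 - (-5 + 2))**2 = (1 - 1*(-3))**2 = (1 + 3)**2 = 4**2 = 16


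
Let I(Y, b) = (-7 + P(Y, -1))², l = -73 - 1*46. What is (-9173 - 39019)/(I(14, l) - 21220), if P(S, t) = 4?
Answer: 48192/21211 ≈ 2.2720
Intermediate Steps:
l = -119 (l = -73 - 46 = -119)
I(Y, b) = 9 (I(Y, b) = (-7 + 4)² = (-3)² = 9)
(-9173 - 39019)/(I(14, l) - 21220) = (-9173 - 39019)/(9 - 21220) = -48192/(-21211) = -48192*(-1/21211) = 48192/21211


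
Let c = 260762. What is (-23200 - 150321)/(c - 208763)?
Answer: -173521/51999 ≈ -3.3370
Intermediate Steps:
(-23200 - 150321)/(c - 208763) = (-23200 - 150321)/(260762 - 208763) = -173521/51999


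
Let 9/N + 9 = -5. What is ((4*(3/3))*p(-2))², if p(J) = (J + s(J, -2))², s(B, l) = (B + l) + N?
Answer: 74805201/2401 ≈ 31156.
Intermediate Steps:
N = -9/14 (N = 9/(-9 - 5) = 9/(-14) = 9*(-1/14) = -9/14 ≈ -0.64286)
s(B, l) = -9/14 + B + l (s(B, l) = (B + l) - 9/14 = -9/14 + B + l)
p(J) = (-37/14 + 2*J)² (p(J) = (J + (-9/14 + J - 2))² = (J + (-37/14 + J))² = (-37/14 + 2*J)²)
((4*(3/3))*p(-2))² = ((4*(3/3))*((-37 + 28*(-2))²/196))² = ((4*(3*(⅓)))*((-37 - 56)²/196))² = ((4*1)*((1/196)*(-93)²))² = (4*((1/196)*8649))² = (4*(8649/196))² = (8649/49)² = 74805201/2401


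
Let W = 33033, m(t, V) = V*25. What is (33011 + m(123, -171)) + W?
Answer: 61769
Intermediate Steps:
m(t, V) = 25*V
(33011 + m(123, -171)) + W = (33011 + 25*(-171)) + 33033 = (33011 - 4275) + 33033 = 28736 + 33033 = 61769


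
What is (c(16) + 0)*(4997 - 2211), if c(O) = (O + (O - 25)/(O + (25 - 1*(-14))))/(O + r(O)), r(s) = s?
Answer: 1213303/880 ≈ 1378.8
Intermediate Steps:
c(O) = (O + (-25 + O)/(39 + O))/(2*O) (c(O) = (O + (O - 25)/(O + (25 - 1*(-14))))/(O + O) = (O + (-25 + O)/(O + (25 + 14)))/((2*O)) = (O + (-25 + O)/(O + 39))*(1/(2*O)) = (O + (-25 + O)/(39 + O))*(1/(2*O)) = (O + (-25 + O)/(39 + O))/(2*O))
(c(16) + 0)*(4997 - 2211) = ((1/2)*(-25 + 16**2 + 40*16)/(16*(39 + 16)) + 0)*(4997 - 2211) = ((1/2)*(1/16)*(-25 + 256 + 640)/55 + 0)*2786 = ((1/2)*(1/16)*(1/55)*871 + 0)*2786 = (871/1760 + 0)*2786 = (871/1760)*2786 = 1213303/880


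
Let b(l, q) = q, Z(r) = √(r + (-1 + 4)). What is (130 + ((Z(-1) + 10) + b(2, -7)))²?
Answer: (133 + √2)² ≈ 18067.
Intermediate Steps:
Z(r) = √(3 + r) (Z(r) = √(r + 3) = √(3 + r))
(130 + ((Z(-1) + 10) + b(2, -7)))² = (130 + ((√(3 - 1) + 10) - 7))² = (130 + ((√2 + 10) - 7))² = (130 + ((10 + √2) - 7))² = (130 + (3 + √2))² = (133 + √2)²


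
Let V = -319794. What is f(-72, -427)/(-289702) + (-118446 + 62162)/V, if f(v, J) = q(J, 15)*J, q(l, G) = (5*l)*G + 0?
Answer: -311198102113/6617497242 ≈ -47.027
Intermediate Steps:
q(l, G) = 5*G*l (q(l, G) = 5*G*l + 0 = 5*G*l)
f(v, J) = 75*J² (f(v, J) = (5*15*J)*J = (75*J)*J = 75*J²)
f(-72, -427)/(-289702) + (-118446 + 62162)/V = (75*(-427)²)/(-289702) + (-118446 + 62162)/(-319794) = (75*182329)*(-1/289702) - 56284*(-1/319794) = 13674675*(-1/289702) + 28142/159897 = -1953525/41386 + 28142/159897 = -311198102113/6617497242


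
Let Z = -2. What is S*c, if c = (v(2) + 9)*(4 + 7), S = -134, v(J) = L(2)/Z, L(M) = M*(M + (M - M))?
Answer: -10318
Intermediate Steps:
L(M) = M² (L(M) = M*(M + 0) = M*M = M²)
v(J) = -2 (v(J) = 2²/(-2) = 4*(-½) = -2)
c = 77 (c = (-2 + 9)*(4 + 7) = 7*11 = 77)
S*c = -134*77 = -10318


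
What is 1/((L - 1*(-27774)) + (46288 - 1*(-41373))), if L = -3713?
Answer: 1/111722 ≈ 8.9508e-6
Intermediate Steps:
1/((L - 1*(-27774)) + (46288 - 1*(-41373))) = 1/((-3713 - 1*(-27774)) + (46288 - 1*(-41373))) = 1/((-3713 + 27774) + (46288 + 41373)) = 1/(24061 + 87661) = 1/111722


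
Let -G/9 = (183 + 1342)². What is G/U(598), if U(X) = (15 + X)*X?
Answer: -20930625/366574 ≈ -57.098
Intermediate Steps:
G = -20930625 (G = -9*(183 + 1342)² = -9*1525² = -9*2325625 = -20930625)
U(X) = X*(15 + X)
G/U(598) = -20930625*1/(598*(15 + 598)) = -20930625/(598*613) = -20930625/366574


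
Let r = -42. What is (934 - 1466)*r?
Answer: 22344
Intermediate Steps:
(934 - 1466)*r = (934 - 1466)*(-42) = -532*(-42) = 22344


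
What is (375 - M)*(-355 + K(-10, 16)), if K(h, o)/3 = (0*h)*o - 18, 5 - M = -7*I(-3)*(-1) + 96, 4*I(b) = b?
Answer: -753787/4 ≈ -1.8845e+5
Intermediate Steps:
I(b) = b/4
M = -343/4 (M = 5 - (-7*(-3)/4*(-1) + 96) = 5 - (-7*(-¾)*(-1) + 96) = 5 - ((21/4)*(-1) + 96) = 5 - (-21/4 + 96) = 5 - 1*363/4 = 5 - 363/4 = -343/4 ≈ -85.750)
K(h, o) = -54 (K(h, o) = 3*((0*h)*o - 18) = 3*(0*o - 18) = 3*(0 - 18) = 3*(-18) = -54)
(375 - M)*(-355 + K(-10, 16)) = (375 - 1*(-343/4))*(-355 - 54) = (375 + 343/4)*(-409) = (1843/4)*(-409) = -753787/4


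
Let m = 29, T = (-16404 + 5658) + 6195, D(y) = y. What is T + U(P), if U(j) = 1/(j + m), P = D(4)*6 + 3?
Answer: -254855/56 ≈ -4551.0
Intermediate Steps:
T = -4551 (T = -10746 + 6195 = -4551)
P = 27 (P = 4*6 + 3 = 24 + 3 = 27)
U(j) = 1/(29 + j) (U(j) = 1/(j + 29) = 1/(29 + j))
T + U(P) = -4551 + 1/(29 + 27) = -4551 + 1/56 = -254855/56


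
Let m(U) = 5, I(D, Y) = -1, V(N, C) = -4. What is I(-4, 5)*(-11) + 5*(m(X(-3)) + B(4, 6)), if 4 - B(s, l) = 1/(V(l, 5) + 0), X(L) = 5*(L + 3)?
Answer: 229/4 ≈ 57.250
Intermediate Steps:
X(L) = 15 + 5*L (X(L) = 5*(3 + L) = 15 + 5*L)
B(s, l) = 17/4 (B(s, l) = 4 - 1/(-4 + 0) = 4 - 1/(-4) = 4 - 1*(-1/4) = 4 + 1/4 = 17/4)
I(-4, 5)*(-11) + 5*(m(X(-3)) + B(4, 6)) = -1*(-11) + 5*(5 + 17/4) = 11 + 5*(37/4) = 11 + 185/4 = 229/4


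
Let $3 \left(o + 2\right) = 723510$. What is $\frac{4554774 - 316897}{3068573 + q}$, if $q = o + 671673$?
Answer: $\frac{4237877}{3981414} \approx 1.0644$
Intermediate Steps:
$o = 241168$ ($o = -2 + \frac{1}{3} \cdot 723510 = -2 + 241170 = 241168$)
$q = 912841$ ($q = 241168 + 671673 = 912841$)
$\frac{4554774 - 316897}{3068573 + q} = \frac{4554774 - 316897}{3068573 + 912841} = \frac{4237877}{3981414}$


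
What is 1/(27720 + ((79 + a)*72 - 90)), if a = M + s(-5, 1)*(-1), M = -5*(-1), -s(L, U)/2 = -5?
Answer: 1/32958 ≈ 3.0342e-5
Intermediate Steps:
s(L, U) = 10 (s(L, U) = -2*(-5) = 10)
M = 5
a = -5 (a = 5 + 10*(-1) = 5 - 10 = -5)
1/(27720 + ((79 + a)*72 - 90)) = 1/(27720 + ((79 - 5)*72 - 90)) = 1/(27720 + (74*72 - 90)) = 1/(27720 + (5328 - 90)) = 1/(27720 + 5238) = 1/32958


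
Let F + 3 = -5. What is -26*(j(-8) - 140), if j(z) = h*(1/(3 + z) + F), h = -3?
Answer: 15002/5 ≈ 3000.4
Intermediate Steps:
F = -8 (F = -3 - 5 = -8)
j(z) = 24 - 3/(3 + z) (j(z) = -3*(1/(3 + z) - 8) = -3*(-8 + 1/(3 + z)) = 24 - 3/(3 + z))
-26*(j(-8) - 140) = -26*(3*(23 + 8*(-8))/(3 - 8) - 140) = -26*(3*(23 - 64)/(-5) - 140) = -26*(3*(-⅕)*(-41) - 140) = -26*(123/5 - 140) = -26*(-577/5) = 15002/5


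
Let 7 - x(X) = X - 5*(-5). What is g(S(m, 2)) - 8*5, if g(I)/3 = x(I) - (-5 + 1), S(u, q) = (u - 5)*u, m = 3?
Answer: -64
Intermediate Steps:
x(X) = -18 - X (x(X) = 7 - (X - 5*(-5)) = 7 - (X + 25) = 7 - (25 + X) = 7 + (-25 - X) = -18 - X)
S(u, q) = u*(-5 + u) (S(u, q) = (-5 + u)*u = u*(-5 + u))
g(I) = -42 - 3*I (g(I) = 3*((-18 - I) - (-5 + 1)) = 3*((-18 - I) - 1*(-4)) = 3*((-18 - I) + 4) = 3*(-14 - I) = -42 - 3*I)
g(S(m, 2)) - 8*5 = (-42 - 9*(-5 + 3)) - 8*5 = (-42 - 9*(-2)) - 40 = (-42 - 3*(-6)) - 40 = (-42 + 18) - 40 = -24 - 40 = -64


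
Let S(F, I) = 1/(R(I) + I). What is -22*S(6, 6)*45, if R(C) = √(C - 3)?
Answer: -180 + 30*√3 ≈ -128.04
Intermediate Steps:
R(C) = √(-3 + C)
S(F, I) = 1/(I + √(-3 + I)) (S(F, I) = 1/(√(-3 + I) + I) = 1/(I + √(-3 + I)))
-22*S(6, 6)*45 = -22/(6 + √(-3 + 6))*45 = -22/(6 + √3)*45 = -990/(6 + √3)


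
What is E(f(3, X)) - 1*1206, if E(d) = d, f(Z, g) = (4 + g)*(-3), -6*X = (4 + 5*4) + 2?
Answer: -1205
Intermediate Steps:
X = -13/3 (X = -((4 + 5*4) + 2)/6 = -((4 + 20) + 2)/6 = -(24 + 2)/6 = -⅙*26 = -13/3 ≈ -4.3333)
f(Z, g) = -12 - 3*g
E(f(3, X)) - 1*1206 = (-12 - 3*(-13/3)) - 1*1206 = (-12 + 13) - 1206 = 1 - 1206 = -1205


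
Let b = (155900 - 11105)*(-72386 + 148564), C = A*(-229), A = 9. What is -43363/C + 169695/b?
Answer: 31886842061035/1515548588274 ≈ 21.040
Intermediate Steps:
C = -2061 (C = 9*(-229) = -2061)
b = 11030193510 (b = 144795*76178 = 11030193510)
-43363/C + 169695/b = -43363/(-2061) + 169695/11030193510 = -43363*(-1/2061) + 169695*(1/11030193510) = 43363/2061 + 11313/735346234 = 31886842061035/1515548588274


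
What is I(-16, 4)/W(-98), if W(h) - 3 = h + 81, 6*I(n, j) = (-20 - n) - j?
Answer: 2/21 ≈ 0.095238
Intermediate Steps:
I(n, j) = -10/3 - j/6 - n/6 (I(n, j) = ((-20 - n) - j)/6 = (-20 - j - n)/6 = -10/3 - j/6 - n/6)
W(h) = 84 + h (W(h) = 3 + (h + 81) = 3 + (81 + h) = 84 + h)
I(-16, 4)/W(-98) = (-10/3 - ⅙*4 - ⅙*(-16))/(84 - 98) = (-10/3 - ⅔ + 8/3)/(-14) = -4/3*(-1/14) = 2/21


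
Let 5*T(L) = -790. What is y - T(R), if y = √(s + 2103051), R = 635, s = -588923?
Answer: 158 + 4*√94633 ≈ 1388.5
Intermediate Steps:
T(L) = -158 (T(L) = (⅕)*(-790) = -158)
y = 4*√94633 (y = √(-588923 + 2103051) = √1514128 = 4*√94633 ≈ 1230.5)
y - T(R) = 4*√94633 - 1*(-158) = 4*√94633 + 158 = 158 + 4*√94633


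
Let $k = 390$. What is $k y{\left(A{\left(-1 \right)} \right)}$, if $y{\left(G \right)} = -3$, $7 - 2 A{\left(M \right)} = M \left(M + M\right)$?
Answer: $-1170$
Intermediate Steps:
$A{\left(M \right)} = \frac{7}{2} - M^{2}$ ($A{\left(M \right)} = \frac{7}{2} - \frac{M \left(M + M\right)}{2} = \frac{7}{2} - \frac{M 2 M}{2} = \frac{7}{2} - \frac{2 M^{2}}{2} = \frac{7}{2} - M^{2}$)
$k y{\left(A{\left(-1 \right)} \right)} = 390 \left(-3\right) = -1170$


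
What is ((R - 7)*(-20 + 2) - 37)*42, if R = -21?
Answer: 19614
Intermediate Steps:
((R - 7)*(-20 + 2) - 37)*42 = ((-21 - 7)*(-20 + 2) - 37)*42 = (-28*(-18) - 37)*42 = (504 - 37)*42 = 467*42 = 19614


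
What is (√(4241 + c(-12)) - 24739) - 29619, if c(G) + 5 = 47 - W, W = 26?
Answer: -54358 + 3*√473 ≈ -54293.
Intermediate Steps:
c(G) = 16 (c(G) = -5 + (47 - 1*26) = -5 + (47 - 26) = -5 + 21 = 16)
(√(4241 + c(-12)) - 24739) - 29619 = (√(4241 + 16) - 24739) - 29619 = (√4257 - 24739) - 29619 = (3*√473 - 24739) - 29619 = (-24739 + 3*√473) - 29619 = -54358 + 3*√473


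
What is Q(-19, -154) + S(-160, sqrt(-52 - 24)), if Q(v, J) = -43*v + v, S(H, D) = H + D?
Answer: 638 + 2*I*sqrt(19) ≈ 638.0 + 8.7178*I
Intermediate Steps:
S(H, D) = D + H
Q(v, J) = -42*v
Q(-19, -154) + S(-160, sqrt(-52 - 24)) = -42*(-19) + (sqrt(-52 - 24) - 160) = 798 + (sqrt(-76) - 160) = 798 + (2*I*sqrt(19) - 160) = 798 + (-160 + 2*I*sqrt(19)) = 638 + 2*I*sqrt(19)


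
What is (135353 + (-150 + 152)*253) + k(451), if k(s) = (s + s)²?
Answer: 949463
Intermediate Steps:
k(s) = 4*s² (k(s) = (2*s)² = 4*s²)
(135353 + (-150 + 152)*253) + k(451) = (135353 + (-150 + 152)*253) + 4*451² = (135353 + 2*253) + 4*203401 = (135353 + 506) + 813604 = 135859 + 813604 = 949463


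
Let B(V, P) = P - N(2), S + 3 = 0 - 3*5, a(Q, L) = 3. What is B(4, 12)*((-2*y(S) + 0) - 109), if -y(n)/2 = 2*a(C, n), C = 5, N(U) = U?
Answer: -850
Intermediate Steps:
S = -18 (S = -3 + (0 - 3*5) = -3 + (0 - 15) = -3 - 15 = -18)
y(n) = -12 (y(n) = -4*3 = -2*6 = -12)
B(V, P) = -2 + P (B(V, P) = P - 1*2 = P - 2 = -2 + P)
B(4, 12)*((-2*y(S) + 0) - 109) = (-2 + 12)*((-2*(-12) + 0) - 109) = 10*((24 + 0) - 109) = 10*(24 - 109) = 10*(-85) = -850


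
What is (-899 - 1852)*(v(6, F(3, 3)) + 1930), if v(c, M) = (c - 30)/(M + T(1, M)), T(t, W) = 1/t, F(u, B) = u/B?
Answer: -5276418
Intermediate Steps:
v(c, M) = (-30 + c)/(1 + M) (v(c, M) = (c - 30)/(M + 1/1) = (-30 + c)/(M + 1) = (-30 + c)/(1 + M))
(-899 - 1852)*(v(6, F(3, 3)) + 1930) = (-899 - 1852)*((-30 + 6)/(1 + 3/3) + 1930) = -2751*(-24/(1 + 3*(⅓)) + 1930) = -2751*(-24/(1 + 1) + 1930) = -2751*(-24/2 + 1930) = -2751*((½)*(-24) + 1930) = -2751*(-12 + 1930) = -2751*1918 = -5276418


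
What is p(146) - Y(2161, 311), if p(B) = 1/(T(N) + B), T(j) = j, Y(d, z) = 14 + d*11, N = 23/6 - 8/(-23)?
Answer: -492943987/20725 ≈ -23785.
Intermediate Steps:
N = 577/138 (N = 23*(⅙) - 8*(-1/23) = 23/6 + 8/23 = 577/138 ≈ 4.1812)
Y(d, z) = 14 + 11*d
p(B) = 1/(577/138 + B)
p(146) - Y(2161, 311) = 138/(577 + 138*146) - (14 + 11*2161) = 138/(577 + 20148) - (14 + 23771) = 138/20725 - 1*23785 = 138*(1/20725) - 23785 = 138/20725 - 23785 = -492943987/20725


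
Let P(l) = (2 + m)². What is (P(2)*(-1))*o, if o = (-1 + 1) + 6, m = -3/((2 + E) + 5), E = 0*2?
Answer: -726/49 ≈ -14.816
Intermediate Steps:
E = 0
m = -3/7 (m = -3/((2 + 0) + 5) = -3/(2 + 5) = -3/7 ≈ -0.42857)
o = 6 (o = 0 + 6 = 6)
P(l) = 121/49 (P(l) = (2 - 3/7)² = (11/7)² = 121/49)
(P(2)*(-1))*o = ((121/49)*(-1))*6 = -121/49*6 = -726/49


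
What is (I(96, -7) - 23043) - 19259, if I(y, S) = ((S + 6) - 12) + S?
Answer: -42322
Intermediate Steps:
I(y, S) = -6 + 2*S (I(y, S) = ((6 + S) - 12) + S = (-6 + S) + S = -6 + 2*S)
(I(96, -7) - 23043) - 19259 = ((-6 + 2*(-7)) - 23043) - 19259 = ((-6 - 14) - 23043) - 19259 = (-20 - 23043) - 19259 = -23063 - 19259 = -42322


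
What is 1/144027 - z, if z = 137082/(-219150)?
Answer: 1096873798/1753528725 ≈ 0.62552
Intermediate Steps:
z = -22847/36525 (z = 137082*(-1/219150) = -22847/36525 ≈ -0.62552)
1/144027 - z = 1/144027 - 1*(-22847/36525) = 1/144027 + 22847/36525 = 1096873798/1753528725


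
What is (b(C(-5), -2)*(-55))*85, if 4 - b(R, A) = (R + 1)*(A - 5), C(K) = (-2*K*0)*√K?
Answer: -51425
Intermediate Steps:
C(K) = 0 (C(K) = 0*√K = 0)
b(R, A) = 4 - (1 + R)*(-5 + A) (b(R, A) = 4 - (R + 1)*(A - 5) = 4 - (1 + R)*(-5 + A))
(b(C(-5), -2)*(-55))*85 = ((9 - 1*(-2) + 5*0 - 1*(-2)*0)*(-55))*85 = ((9 + 2 + 0 + 0)*(-55))*85 = (11*(-55))*85 = -605*85 = -51425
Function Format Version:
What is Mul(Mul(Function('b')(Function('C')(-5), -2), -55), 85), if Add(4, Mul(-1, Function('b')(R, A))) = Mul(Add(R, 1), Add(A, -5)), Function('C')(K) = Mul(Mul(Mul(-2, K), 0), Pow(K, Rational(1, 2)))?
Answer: -51425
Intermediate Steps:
Function('C')(K) = 0 (Function('C')(K) = Mul(0, Pow(K, Rational(1, 2))) = 0)
Function('b')(R, A) = Add(4, Mul(-1, Add(1, R), Add(-5, A))) (Function('b')(R, A) = Add(4, Mul(-1, Mul(Add(R, 1), Add(A, -5)))) = Add(4, Mul(-1, Mul(Add(1, R), Add(-5, A)))) = Add(4, Mul(-1, Add(1, R), Add(-5, A))))
Mul(Mul(Function('b')(Function('C')(-5), -2), -55), 85) = Mul(Mul(Add(9, Mul(-1, -2), Mul(5, 0), Mul(-1, -2, 0)), -55), 85) = Mul(Mul(Add(9, 2, 0, 0), -55), 85) = Mul(Mul(11, -55), 85) = Mul(-605, 85) = -51425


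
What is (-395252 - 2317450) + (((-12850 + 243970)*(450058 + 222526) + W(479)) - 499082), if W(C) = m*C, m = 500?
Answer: 155444641796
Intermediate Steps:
W(C) = 500*C
(-395252 - 2317450) + (((-12850 + 243970)*(450058 + 222526) + W(479)) - 499082) = (-395252 - 2317450) + (((-12850 + 243970)*(450058 + 222526) + 500*479) - 499082) = -2712702 + ((231120*672584 + 239500) - 499082) = -2712702 + ((155447614080 + 239500) - 499082) = -2712702 + (155447853580 - 499082) = -2712702 + 155447354498 = 155444641796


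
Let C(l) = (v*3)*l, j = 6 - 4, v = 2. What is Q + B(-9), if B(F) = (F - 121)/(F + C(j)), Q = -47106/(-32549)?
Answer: -4090052/97647 ≈ -41.886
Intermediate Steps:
Q = 47106/32549 (Q = -47106*(-1/32549) = 47106/32549 ≈ 1.4472)
j = 2
C(l) = 6*l (C(l) = (2*3)*l = 6*l)
B(F) = (-121 + F)/(12 + F) (B(F) = (F - 121)/(F + 6*2) = (-121 + F)/(F + 12) = (-121 + F)/(12 + F))
Q + B(-9) = 47106/32549 + (-121 - 9)/(12 - 9) = 47106/32549 - 130/3 = -4090052/97647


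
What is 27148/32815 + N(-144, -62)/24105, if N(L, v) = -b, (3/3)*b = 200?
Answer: 129567908/158201115 ≈ 0.81901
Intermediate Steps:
b = 200
N(L, v) = -200 (N(L, v) = -1*200 = -200)
27148/32815 + N(-144, -62)/24105 = 27148/32815 - 200/24105 = 27148*(1/32815) - 200*1/24105 = 27148/32815 - 40/4821 = 129567908/158201115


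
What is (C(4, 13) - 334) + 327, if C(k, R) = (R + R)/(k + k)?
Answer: -15/4 ≈ -3.7500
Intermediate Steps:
C(k, R) = R/k (C(k, R) = (2*R)/((2*k)) = (2*R)*(1/(2*k)) = R/k)
(C(4, 13) - 334) + 327 = (13/4 - 334) + 327 = -1323/4 + 327 = -15/4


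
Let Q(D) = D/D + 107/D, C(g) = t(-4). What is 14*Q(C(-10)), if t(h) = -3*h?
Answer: 833/6 ≈ 138.83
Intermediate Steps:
C(g) = 12 (C(g) = -3*(-4) = 12)
Q(D) = 1 + 107/D
14*Q(C(-10)) = 14*((107 + 12)/12) = 14*((1/12)*119) = 14*(119/12) = 833/6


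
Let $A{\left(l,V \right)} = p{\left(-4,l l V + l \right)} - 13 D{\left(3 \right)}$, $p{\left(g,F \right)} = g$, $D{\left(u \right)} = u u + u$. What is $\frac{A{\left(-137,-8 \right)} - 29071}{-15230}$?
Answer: $\frac{29231}{15230} \approx 1.9193$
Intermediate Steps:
$D{\left(u \right)} = u + u^{2}$ ($D{\left(u \right)} = u^{2} + u = u + u^{2}$)
$A{\left(l,V \right)} = -160$ ($A{\left(l,V \right)} = -4 - 13 \cdot 3 \left(1 + 3\right) = -4 - 13 \cdot 3 \cdot 4 = -4 - 13 \cdot 12 = -4 - 156 = -160$)
$\frac{A{\left(-137,-8 \right)} - 29071}{-15230} = \frac{-160 - 29071}{-15230} = \left(-160 - 29071\right) \left(- \frac{1}{15230}\right) = \left(-29231\right) \left(- \frac{1}{15230}\right) = \frac{29231}{15230}$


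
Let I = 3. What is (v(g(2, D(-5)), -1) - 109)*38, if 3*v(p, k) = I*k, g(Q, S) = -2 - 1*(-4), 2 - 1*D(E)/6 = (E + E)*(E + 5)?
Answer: -4180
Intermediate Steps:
D(E) = 12 - 12*E*(5 + E) (D(E) = 12 - 6*(E + E)*(E + 5) = 12 - 6*2*E*(5 + E) = 12 - 12*E*(5 + E))
g(Q, S) = 2 (g(Q, S) = -2 + 4 = 2)
v(p, k) = k (v(p, k) = (3*k)/3 = k)
(v(g(2, D(-5)), -1) - 109)*38 = (-1 - 109)*38 = -110*38 = -4180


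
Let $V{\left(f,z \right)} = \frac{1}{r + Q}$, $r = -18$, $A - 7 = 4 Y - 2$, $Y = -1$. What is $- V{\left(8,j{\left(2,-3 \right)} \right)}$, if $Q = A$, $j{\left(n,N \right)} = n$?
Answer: $\frac{1}{17} \approx 0.058824$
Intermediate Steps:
$A = 1$ ($A = 7 + \left(4 \left(-1\right) - 2\right) = 7 - 6 = 1$)
$Q = 1$
$V{\left(f,z \right)} = - \frac{1}{17}$ ($V{\left(f,z \right)} = \frac{1}{-18 + 1} = \frac{1}{-17} = - \frac{1}{17}$)
$- V{\left(8,j{\left(2,-3 \right)} \right)} = \left(-1\right) \left(- \frac{1}{17}\right) = \frac{1}{17}$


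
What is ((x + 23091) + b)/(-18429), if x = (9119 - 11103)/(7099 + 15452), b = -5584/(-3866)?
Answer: -1006620824873/803340068607 ≈ -1.2530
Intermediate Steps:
b = 2792/1933 (b = -5584*(-1/3866) = 2792/1933 ≈ 1.4444)
x = -1984/22551 ≈ -0.087978
((x + 23091) + b)/(-18429) = ((-1984/22551 + 23091) + 2792/1933)/(-18429) = (520723157/22551 + 2792/1933)*(-1/18429) = (1006620824873/43591083)*(-1/18429) = -1006620824873/803340068607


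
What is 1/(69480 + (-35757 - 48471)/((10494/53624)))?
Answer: -1749/631253192 ≈ -2.7707e-6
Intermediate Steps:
1/(69480 + (-35757 - 48471)/((10494/53624))) = 1/(69480 - 84228/(10494*(1/53624))) = 1/(69480 - 84228/5247/26812) = 1/(69480 - 84228*26812/5247) = 1/(69480 - 752773712/1749) = 1/(-631253192/1749) = -1749/631253192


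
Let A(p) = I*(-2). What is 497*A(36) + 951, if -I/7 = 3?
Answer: 21825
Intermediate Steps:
I = -21 (I = -7*3 = -21)
A(p) = 42 (A(p) = -21*(-2) = 42)
497*A(36) + 951 = 497*42 + 951 = 20874 + 951 = 21825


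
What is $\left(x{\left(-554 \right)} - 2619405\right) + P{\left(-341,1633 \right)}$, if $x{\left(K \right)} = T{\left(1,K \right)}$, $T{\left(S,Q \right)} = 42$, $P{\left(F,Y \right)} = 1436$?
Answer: $-2617927$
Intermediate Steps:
$x{\left(K \right)} = 42$
$\left(x{\left(-554 \right)} - 2619405\right) + P{\left(-341,1633 \right)} = \left(42 - 2619405\right) + 1436 = -2619363 + 1436 = -2617927$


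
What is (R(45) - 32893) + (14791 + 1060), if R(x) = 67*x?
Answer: -14027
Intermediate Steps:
(R(45) - 32893) + (14791 + 1060) = (67*45 - 32893) + (14791 + 1060) = (3015 - 32893) + 15851 = -29878 + 15851 = -14027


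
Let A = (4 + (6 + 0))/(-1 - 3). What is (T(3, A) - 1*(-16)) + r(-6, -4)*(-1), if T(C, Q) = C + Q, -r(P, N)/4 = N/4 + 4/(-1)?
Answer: -7/2 ≈ -3.5000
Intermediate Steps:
r(P, N) = 16 - N (r(P, N) = -4*(N/4 + 4/(-1)) = -4*(N*(1/4) + 4*(-1)) = -4*(N/4 - 4) = -4*(-4 + N/4) = 16 - N)
A = -5/2 (A = (4 + 6)/(-4) = 10*(-1/4) = -5/2 ≈ -2.5000)
(T(3, A) - 1*(-16)) + r(-6, -4)*(-1) = ((3 - 5/2) - 1*(-16)) + (16 - 1*(-4))*(-1) = (1/2 + 16) + (16 + 4)*(-1) = 33/2 + 20*(-1) = 33/2 - 20 = -7/2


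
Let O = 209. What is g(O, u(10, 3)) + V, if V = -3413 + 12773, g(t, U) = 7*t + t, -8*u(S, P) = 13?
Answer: 11032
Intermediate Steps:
u(S, P) = -13/8 (u(S, P) = -⅛*13 = -13/8)
g(t, U) = 8*t
V = 9360
g(O, u(10, 3)) + V = 8*209 + 9360 = 1672 + 9360 = 11032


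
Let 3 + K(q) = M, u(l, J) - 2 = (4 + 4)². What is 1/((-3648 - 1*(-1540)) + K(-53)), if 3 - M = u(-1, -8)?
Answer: -1/2174 ≈ -0.00045998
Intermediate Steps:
u(l, J) = 66 (u(l, J) = 2 + (4 + 4)² = 2 + 8² = 2 + 64 = 66)
M = -63 (M = 3 - 1*66 = 3 - 66 = -63)
K(q) = -66 (K(q) = -3 - 63 = -66)
1/((-3648 - 1*(-1540)) + K(-53)) = 1/((-3648 - 1*(-1540)) - 66) = 1/((-3648 + 1540) - 66) = 1/(-2108 - 66) = 1/(-2174) = -1/2174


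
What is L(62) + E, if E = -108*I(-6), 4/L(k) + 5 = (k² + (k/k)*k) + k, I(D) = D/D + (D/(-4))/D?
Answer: -320999/3963 ≈ -80.999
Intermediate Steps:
I(D) = ¾ (I(D) = 1 + (D*(-¼))/D = 1 + (-D/4)/D = 1 - ¼ = ¾)
L(k) = 4/(-5 + k² + 2*k) (L(k) = 4/(-5 + ((k² + (k/k)*k) + k)) = 4/(-5 + ((k² + 1*k) + k)) = 4/(-5 + ((k² + k) + k)) = 4/(-5 + ((k + k²) + k)) = 4/(-5 + (k² + 2*k)) = 4/(-5 + k² + 2*k))
E = -81 (E = -108*¾ = -81)
L(62) + E = 4/(-5 + 62² + 2*62) - 81 = 4/(-5 + 3844 + 124) - 81 = 4/3963 - 81 = -320999/3963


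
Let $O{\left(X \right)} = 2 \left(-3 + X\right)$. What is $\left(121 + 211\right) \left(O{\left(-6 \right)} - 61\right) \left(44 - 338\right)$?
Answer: $7711032$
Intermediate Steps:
$O{\left(X \right)} = -6 + 2 X$
$\left(121 + 211\right) \left(O{\left(-6 \right)} - 61\right) \left(44 - 338\right) = \left(121 + 211\right) \left(\left(-6 + 2 \left(-6\right)\right) - 61\right) \left(44 - 338\right) = 332 \left(\left(-6 - 12\right) - 61\right) \left(-294\right) = 332 \left(-18 - 61\right) \left(-294\right) = 332 \left(-79\right) \left(-294\right) = \left(-26228\right) \left(-294\right) = 7711032$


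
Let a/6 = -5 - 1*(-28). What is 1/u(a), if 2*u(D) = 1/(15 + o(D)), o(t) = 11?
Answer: 52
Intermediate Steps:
a = 138 (a = 6*(-5 - 1*(-28)) = 6*(-5 + 28) = 6*23 = 138)
u(D) = 1/52 (u(D) = 1/(2*(15 + 11)) = (½)/26 = (½)*(1/26) = 1/52)
1/u(a) = 1/(1/52) = 52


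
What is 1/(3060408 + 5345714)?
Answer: 1/8406122 ≈ 1.1896e-7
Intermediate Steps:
1/(3060408 + 5345714) = 1/8406122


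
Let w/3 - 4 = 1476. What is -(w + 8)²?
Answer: -19784704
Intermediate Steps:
w = 4440 (w = 12 + 3*1476 = 12 + 4428 = 4440)
-(w + 8)² = -(4440 + 8)² = -1*4448² = -1*19784704 = -19784704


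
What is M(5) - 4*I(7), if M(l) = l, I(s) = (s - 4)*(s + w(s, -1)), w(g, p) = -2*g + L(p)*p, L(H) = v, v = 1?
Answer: 101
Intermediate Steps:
L(H) = 1
w(g, p) = p - 2*g (w(g, p) = -2*g + 1*p = -2*g + p = p - 2*g)
I(s) = (-1 - s)*(-4 + s) (I(s) = (s - 4)*(s + (-1 - 2*s)) = (-4 + s)*(-1 - s) = (-1 - s)*(-4 + s))
M(5) - 4*I(7) = 5 - 4*(4 - 1*7**2 + 3*7) = 5 - 4*(4 - 1*49 + 21) = 5 - 4*(4 - 49 + 21) = 5 - 4*(-24) = 5 + 96 = 101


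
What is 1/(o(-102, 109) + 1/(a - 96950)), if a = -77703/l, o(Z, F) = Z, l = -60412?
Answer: -5856865697/597400361506 ≈ -0.0098039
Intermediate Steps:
a = 77703/60412 (a = -77703/(-60412) = -77703*(-1/60412) = 77703/60412 ≈ 1.2862)
1/(o(-102, 109) + 1/(a - 96950)) = 1/(-102 + 1/(77703/60412 - 96950)) = 1/(-102 + 1/(-5856865697/60412)) = 1/(-102 - 60412/5856865697) = 1/(-597400361506/5856865697) = -5856865697/597400361506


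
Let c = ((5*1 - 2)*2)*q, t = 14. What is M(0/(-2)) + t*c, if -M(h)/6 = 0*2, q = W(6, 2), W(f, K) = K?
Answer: 168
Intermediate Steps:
q = 2
M(h) = 0 (M(h) = -0*2 = -6*0 = 0)
c = 12 (c = ((5*1 - 2)*2)*2 = ((5 - 2)*2)*2 = (3*2)*2 = 6*2 = 12)
M(0/(-2)) + t*c = 0 + 14*12 = 0 + 168 = 168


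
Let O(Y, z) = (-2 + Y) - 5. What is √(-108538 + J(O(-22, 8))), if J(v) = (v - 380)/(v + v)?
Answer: I*√365098110/58 ≈ 329.44*I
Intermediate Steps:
O(Y, z) = -7 + Y
J(v) = (-380 + v)/(2*v) (J(v) = (-380 + v)/((2*v)) = (-380 + v)*(1/(2*v)) = (-380 + v)/(2*v))
√(-108538 + J(O(-22, 8))) = √(-108538 + (-380 + (-7 - 22))/(2*(-7 - 22))) = √(-108538 + (½)*(-380 - 29)/(-29)) = √(-108538 + (½)*(-1/29)*(-409)) = √(-108538 + 409/58) = √(-6294795/58) = I*√365098110/58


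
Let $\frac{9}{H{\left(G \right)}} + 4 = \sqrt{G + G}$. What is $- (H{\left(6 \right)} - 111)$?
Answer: $120 + \frac{9 \sqrt{3}}{2} \approx 127.79$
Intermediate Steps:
$H{\left(G \right)} = \frac{9}{-4 + \sqrt{2} \sqrt{G}}$ ($H{\left(G \right)} = \frac{9}{-4 + \sqrt{G + G}} = \frac{9}{-4 + \sqrt{2 G}} = \frac{9}{-4 + \sqrt{2} \sqrt{G}}$)
$- (H{\left(6 \right)} - 111) = - (\frac{9}{-4 + \sqrt{2} \sqrt{6}} - 111) = - (\frac{9}{-4 + 2 \sqrt{3}} - 111) = - (-111 + \frac{9}{-4 + 2 \sqrt{3}}) = 111 - \frac{9}{-4 + 2 \sqrt{3}}$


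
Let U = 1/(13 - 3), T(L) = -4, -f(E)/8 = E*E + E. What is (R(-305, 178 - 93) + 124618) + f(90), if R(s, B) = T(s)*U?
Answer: 295488/5 ≈ 59098.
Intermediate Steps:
f(E) = -8*E - 8*E² (f(E) = -8*(E*E + E) = -8*(E² + E) = -8*(E + E²) = -8*E - 8*E²)
U = ⅒ (U = 1/10 = ⅒ ≈ 0.10000)
R(s, B) = -⅖ (R(s, B) = -4*⅒ = -⅖)
(R(-305, 178 - 93) + 124618) + f(90) = (-⅖ + 124618) - 8*90*(1 + 90) = 623088/5 - 8*90*91 = 623088/5 - 65520 = 295488/5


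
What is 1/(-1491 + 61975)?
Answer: 1/60484 ≈ 1.6533e-5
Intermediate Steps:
1/(-1491 + 61975) = 1/60484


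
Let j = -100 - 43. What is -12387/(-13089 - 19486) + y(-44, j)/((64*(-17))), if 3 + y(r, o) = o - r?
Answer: 494109/1042400 ≈ 0.47401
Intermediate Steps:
j = -143
y(r, o) = -3 + o - r (y(r, o) = -3 + (o - r) = -3 + o - r)
-12387/(-13089 - 19486) + y(-44, j)/((64*(-17))) = -12387/(-13089 - 19486) + (-3 - 143 - 1*(-44))/((64*(-17))) = -12387/(-32575) + (-3 - 143 + 44)/(-1088) = -12387*(-1/32575) - 102*(-1/1088) = 12387/32575 + 3/32 = 494109/1042400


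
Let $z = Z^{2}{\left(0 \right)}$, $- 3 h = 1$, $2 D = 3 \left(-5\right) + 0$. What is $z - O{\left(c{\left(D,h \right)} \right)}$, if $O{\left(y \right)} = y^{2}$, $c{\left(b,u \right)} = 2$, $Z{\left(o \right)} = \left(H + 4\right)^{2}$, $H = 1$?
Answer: $621$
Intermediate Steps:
$Z{\left(o \right)} = 25$ ($Z{\left(o \right)} = \left(1 + 4\right)^{2} = 5^{2} = 25$)
$D = - \frac{15}{2}$ ($D = \frac{3 \left(-5\right) + 0}{2} = \frac{-15 + 0}{2} = \frac{1}{2} \left(-15\right) = - \frac{15}{2} \approx -7.5$)
$h = - \frac{1}{3}$ ($h = \left(- \frac{1}{3}\right) 1 = - \frac{1}{3} \approx -0.33333$)
$z = 625$ ($z = 25^{2} = 625$)
$z - O{\left(c{\left(D,h \right)} \right)} = 625 - 2^{2} = 625 - 4 = 621$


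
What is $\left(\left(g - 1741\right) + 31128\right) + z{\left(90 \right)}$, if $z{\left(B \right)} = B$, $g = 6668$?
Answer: $36145$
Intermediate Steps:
$\left(\left(g - 1741\right) + 31128\right) + z{\left(90 \right)} = \left(\left(6668 - 1741\right) + 31128\right) + 90 = \left(4927 + 31128\right) + 90 = 36055 + 90 = 36145$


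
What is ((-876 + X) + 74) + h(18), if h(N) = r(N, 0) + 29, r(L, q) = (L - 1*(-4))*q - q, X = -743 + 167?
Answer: -1349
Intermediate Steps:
X = -576
r(L, q) = -q + q*(4 + L) (r(L, q) = (L + 4)*q - q = (4 + L)*q - q = q*(4 + L) - q = -q + q*(4 + L))
h(N) = 29 (h(N) = 0*(3 + N) + 29 = 0 + 29 = 29)
((-876 + X) + 74) + h(18) = ((-876 - 576) + 74) + 29 = (-1452 + 74) + 29 = -1378 + 29 = -1349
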